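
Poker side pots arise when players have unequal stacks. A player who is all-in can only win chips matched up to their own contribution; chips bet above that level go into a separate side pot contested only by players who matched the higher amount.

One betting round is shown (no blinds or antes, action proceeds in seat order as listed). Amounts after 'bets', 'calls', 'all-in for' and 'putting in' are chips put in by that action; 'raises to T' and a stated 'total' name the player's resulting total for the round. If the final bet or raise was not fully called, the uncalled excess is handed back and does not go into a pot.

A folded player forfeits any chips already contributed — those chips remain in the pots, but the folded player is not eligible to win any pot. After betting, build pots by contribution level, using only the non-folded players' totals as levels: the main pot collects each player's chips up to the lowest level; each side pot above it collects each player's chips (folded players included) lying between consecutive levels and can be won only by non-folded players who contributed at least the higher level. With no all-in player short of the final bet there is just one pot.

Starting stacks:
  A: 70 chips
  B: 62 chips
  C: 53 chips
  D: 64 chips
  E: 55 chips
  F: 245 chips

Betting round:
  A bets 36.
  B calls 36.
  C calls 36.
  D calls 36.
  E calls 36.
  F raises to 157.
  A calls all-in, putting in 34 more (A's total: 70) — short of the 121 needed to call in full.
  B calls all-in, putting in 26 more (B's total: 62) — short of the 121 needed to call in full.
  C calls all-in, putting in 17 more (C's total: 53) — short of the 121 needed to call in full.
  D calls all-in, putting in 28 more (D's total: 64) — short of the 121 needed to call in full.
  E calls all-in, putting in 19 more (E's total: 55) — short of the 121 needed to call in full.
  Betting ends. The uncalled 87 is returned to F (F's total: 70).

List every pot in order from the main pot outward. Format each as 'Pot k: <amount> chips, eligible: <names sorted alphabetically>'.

Contributions (after 87 returned to F): A=70, B=62, C=53, D=64, E=55, F=70
Pot levels (distinct totals of non-folded players): 53, 55, 62, 64, 70
Layer 1-53: 53 each from A, B, C, D, E, F = 53*6 = 318 chips; eligible A, B, C, D, E, F
Layer 54-55: 2 each from A, B, D, E, F = 2*5 = 10 chips; eligible A, B, D, E, F
Layer 56-62: 7 each from A, B, D, F = 7*4 = 28 chips; eligible A, B, D, F
Layer 63-64: 2 each from A, D, F = 2*3 = 6 chips; eligible A, D, F
Layer 65-70: 6 each from A, F = 6*2 = 12 chips; eligible A, F

Pot 1: 318 chips, eligible: A, B, C, D, E, F
Pot 2: 10 chips, eligible: A, B, D, E, F
Pot 3: 28 chips, eligible: A, B, D, F
Pot 4: 6 chips, eligible: A, D, F
Pot 5: 12 chips, eligible: A, F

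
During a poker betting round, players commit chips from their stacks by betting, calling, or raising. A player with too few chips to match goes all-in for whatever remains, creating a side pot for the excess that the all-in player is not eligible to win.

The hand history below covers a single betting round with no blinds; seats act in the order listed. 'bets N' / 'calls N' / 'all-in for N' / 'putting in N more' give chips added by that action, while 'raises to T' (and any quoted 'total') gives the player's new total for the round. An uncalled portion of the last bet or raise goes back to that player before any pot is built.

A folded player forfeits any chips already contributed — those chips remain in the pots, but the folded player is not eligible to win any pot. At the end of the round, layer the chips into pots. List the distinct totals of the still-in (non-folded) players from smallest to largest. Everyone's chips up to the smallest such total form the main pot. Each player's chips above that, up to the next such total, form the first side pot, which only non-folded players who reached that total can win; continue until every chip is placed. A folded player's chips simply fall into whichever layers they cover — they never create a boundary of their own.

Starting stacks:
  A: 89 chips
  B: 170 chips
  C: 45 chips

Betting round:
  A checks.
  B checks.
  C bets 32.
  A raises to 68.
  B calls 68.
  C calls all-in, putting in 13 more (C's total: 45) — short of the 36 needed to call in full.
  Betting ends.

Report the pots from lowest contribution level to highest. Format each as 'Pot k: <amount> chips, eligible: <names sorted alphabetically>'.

Pot 1: 135 chips, eligible: A, B, C
Pot 2: 46 chips, eligible: A, B

Derivation:
Contributions: A=68, B=68, C=45
Pot levels (distinct totals of non-folded players): 45, 68
Layer 1-45: 45 each from A, B, C = 45*3 = 135 chips; eligible A, B, C
Layer 46-68: 23 each from A, B = 23*2 = 46 chips; eligible A, B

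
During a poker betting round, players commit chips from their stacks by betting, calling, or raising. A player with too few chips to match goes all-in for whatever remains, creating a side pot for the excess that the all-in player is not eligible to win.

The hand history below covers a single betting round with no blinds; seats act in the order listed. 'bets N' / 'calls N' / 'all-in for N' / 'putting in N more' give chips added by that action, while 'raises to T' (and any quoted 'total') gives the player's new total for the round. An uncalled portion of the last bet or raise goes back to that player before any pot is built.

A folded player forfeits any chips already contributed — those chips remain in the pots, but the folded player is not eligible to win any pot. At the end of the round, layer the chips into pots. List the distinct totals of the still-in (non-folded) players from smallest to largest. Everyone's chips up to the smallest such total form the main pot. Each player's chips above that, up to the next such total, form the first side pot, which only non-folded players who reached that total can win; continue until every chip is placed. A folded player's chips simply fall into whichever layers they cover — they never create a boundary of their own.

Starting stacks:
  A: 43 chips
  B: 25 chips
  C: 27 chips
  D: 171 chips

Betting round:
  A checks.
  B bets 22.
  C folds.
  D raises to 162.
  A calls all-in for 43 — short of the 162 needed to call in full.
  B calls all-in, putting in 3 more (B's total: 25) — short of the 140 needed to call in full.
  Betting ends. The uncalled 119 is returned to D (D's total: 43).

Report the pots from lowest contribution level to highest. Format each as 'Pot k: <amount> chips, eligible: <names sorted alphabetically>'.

Pot 1: 75 chips, eligible: A, B, D
Pot 2: 36 chips, eligible: A, D

Derivation:
Contributions (after 119 returned to D): A=43, B=25, D=43
Folded: C
Pot levels (distinct totals of non-folded players): 25, 43
Layer 1-25: 25 each from A, B, D = 25*3 = 75 chips; eligible A, B, D
Layer 26-43: 18 each from A, D = 18*2 = 36 chips; eligible A, D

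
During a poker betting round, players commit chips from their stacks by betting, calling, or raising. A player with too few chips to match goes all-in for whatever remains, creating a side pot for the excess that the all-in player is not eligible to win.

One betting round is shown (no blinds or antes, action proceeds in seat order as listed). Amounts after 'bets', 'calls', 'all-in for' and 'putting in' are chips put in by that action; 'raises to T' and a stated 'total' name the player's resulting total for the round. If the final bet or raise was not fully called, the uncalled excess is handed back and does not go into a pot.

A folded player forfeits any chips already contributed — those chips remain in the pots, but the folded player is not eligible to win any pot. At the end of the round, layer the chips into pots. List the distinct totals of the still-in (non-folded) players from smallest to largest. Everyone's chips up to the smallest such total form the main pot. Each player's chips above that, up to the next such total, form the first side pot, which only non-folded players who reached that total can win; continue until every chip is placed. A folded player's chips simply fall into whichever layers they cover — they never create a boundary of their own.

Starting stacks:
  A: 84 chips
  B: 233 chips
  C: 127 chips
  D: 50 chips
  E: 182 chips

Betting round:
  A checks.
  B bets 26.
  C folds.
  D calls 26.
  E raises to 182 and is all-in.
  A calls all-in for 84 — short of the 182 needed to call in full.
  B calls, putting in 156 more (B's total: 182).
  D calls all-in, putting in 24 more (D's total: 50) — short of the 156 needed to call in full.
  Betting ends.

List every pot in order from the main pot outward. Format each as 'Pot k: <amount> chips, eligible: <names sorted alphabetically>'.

Pot 1: 200 chips, eligible: A, B, D, E
Pot 2: 102 chips, eligible: A, B, E
Pot 3: 196 chips, eligible: B, E

Derivation:
Contributions: A=84, B=182, D=50, E=182
Folded: C
Pot levels (distinct totals of non-folded players): 50, 84, 182
Layer 1-50: 50 each from A, B, D, E = 50*4 = 200 chips; eligible A, B, D, E
Layer 51-84: 34 each from A, B, E = 34*3 = 102 chips; eligible A, B, E
Layer 85-182: 98 each from B, E = 98*2 = 196 chips; eligible B, E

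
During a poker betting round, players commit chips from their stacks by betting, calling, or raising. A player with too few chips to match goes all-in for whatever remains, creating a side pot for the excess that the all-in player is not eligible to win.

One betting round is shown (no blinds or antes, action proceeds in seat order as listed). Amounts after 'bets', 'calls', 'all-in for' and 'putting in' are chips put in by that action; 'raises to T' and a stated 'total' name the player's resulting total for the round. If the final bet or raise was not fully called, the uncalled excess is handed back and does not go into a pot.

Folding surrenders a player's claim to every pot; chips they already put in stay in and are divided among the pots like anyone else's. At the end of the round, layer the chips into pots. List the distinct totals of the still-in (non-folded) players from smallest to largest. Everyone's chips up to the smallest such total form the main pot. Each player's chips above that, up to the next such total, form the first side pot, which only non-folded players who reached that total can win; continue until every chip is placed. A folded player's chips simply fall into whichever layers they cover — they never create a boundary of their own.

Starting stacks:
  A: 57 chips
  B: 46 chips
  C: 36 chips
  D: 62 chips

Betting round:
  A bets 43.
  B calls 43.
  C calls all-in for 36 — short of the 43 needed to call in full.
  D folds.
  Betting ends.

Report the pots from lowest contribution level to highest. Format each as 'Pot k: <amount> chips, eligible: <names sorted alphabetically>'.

Contributions: A=43, B=43, C=36
Folded: D
Pot levels (distinct totals of non-folded players): 36, 43
Layer 1-36: 36 each from A, B, C = 36*3 = 108 chips; eligible A, B, C
Layer 37-43: 7 each from A, B = 7*2 = 14 chips; eligible A, B

Pot 1: 108 chips, eligible: A, B, C
Pot 2: 14 chips, eligible: A, B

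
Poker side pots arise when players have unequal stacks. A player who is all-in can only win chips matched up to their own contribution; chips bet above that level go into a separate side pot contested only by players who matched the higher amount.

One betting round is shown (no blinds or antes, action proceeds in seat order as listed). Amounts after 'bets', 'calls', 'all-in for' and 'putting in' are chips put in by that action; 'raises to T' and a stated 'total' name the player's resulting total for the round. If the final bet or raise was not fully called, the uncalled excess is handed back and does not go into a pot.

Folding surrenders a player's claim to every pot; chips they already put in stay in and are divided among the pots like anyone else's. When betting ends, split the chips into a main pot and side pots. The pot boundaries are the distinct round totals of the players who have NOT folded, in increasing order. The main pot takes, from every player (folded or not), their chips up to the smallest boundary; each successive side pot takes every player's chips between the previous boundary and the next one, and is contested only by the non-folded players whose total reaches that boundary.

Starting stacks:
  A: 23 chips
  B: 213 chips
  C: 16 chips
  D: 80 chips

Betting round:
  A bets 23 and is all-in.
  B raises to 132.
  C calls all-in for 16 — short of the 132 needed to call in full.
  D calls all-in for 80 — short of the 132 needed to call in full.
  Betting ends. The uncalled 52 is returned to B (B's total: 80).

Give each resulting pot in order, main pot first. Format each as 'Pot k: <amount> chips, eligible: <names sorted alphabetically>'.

Pot 1: 64 chips, eligible: A, B, C, D
Pot 2: 21 chips, eligible: A, B, D
Pot 3: 114 chips, eligible: B, D

Derivation:
Contributions (after 52 returned to B): A=23, B=80, C=16, D=80
Pot levels (distinct totals of non-folded players): 16, 23, 80
Layer 1-16: 16 each from A, B, C, D = 16*4 = 64 chips; eligible A, B, C, D
Layer 17-23: 7 each from A, B, D = 7*3 = 21 chips; eligible A, B, D
Layer 24-80: 57 each from B, D = 57*2 = 114 chips; eligible B, D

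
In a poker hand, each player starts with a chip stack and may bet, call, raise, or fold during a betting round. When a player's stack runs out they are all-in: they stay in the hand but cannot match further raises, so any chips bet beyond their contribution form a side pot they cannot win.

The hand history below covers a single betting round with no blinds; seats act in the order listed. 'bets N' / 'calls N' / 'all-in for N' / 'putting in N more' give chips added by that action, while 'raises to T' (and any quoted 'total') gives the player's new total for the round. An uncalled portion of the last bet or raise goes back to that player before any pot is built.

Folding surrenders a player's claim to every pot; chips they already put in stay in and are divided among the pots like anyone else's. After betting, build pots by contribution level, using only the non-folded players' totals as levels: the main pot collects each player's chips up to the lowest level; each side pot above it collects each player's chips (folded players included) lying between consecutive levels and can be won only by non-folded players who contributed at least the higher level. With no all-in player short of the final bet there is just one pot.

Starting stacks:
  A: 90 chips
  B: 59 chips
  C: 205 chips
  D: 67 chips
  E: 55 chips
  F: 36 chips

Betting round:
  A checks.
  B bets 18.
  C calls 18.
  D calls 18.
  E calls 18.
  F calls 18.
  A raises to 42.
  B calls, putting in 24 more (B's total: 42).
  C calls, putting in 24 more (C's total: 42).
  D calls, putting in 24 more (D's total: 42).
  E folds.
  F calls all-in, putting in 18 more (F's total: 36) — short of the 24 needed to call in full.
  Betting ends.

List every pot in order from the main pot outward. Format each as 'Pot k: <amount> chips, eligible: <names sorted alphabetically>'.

Contributions: A=42, B=42, C=42, D=42, E=18, F=36
Folded: E
Pot levels (distinct totals of non-folded players): 36, 42
Layer 1-36: A 36 + B 36 + C 36 + D 36 + E 18 + F 36 = 198 chips; eligible A, B, C, D, F
Layer 37-42: 6 each from A, B, C, D = 6*4 = 24 chips; eligible A, B, C, D

Pot 1: 198 chips, eligible: A, B, C, D, F
Pot 2: 24 chips, eligible: A, B, C, D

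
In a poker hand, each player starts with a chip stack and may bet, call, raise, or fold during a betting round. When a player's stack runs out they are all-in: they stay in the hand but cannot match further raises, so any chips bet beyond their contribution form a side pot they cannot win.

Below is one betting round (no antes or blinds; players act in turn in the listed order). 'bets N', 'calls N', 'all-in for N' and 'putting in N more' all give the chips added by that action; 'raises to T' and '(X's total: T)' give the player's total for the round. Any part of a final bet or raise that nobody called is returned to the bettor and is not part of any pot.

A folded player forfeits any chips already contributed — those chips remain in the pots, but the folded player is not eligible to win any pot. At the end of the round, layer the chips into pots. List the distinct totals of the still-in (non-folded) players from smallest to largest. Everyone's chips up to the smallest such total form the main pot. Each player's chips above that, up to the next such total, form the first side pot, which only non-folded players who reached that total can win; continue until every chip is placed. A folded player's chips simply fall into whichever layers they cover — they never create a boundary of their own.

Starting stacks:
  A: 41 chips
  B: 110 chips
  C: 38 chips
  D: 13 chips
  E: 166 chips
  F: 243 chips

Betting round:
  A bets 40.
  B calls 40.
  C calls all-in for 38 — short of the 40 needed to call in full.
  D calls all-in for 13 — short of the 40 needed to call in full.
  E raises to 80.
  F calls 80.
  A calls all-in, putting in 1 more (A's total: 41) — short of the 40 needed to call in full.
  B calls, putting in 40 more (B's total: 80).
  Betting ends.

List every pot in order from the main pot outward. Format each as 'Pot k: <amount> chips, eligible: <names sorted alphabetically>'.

Pot 1: 78 chips, eligible: A, B, C, D, E, F
Pot 2: 125 chips, eligible: A, B, C, E, F
Pot 3: 12 chips, eligible: A, B, E, F
Pot 4: 117 chips, eligible: B, E, F

Derivation:
Contributions: A=41, B=80, C=38, D=13, E=80, F=80
Pot levels (distinct totals of non-folded players): 13, 38, 41, 80
Layer 1-13: 13 each from A, B, C, D, E, F = 13*6 = 78 chips; eligible A, B, C, D, E, F
Layer 14-38: 25 each from A, B, C, E, F = 25*5 = 125 chips; eligible A, B, C, E, F
Layer 39-41: 3 each from A, B, E, F = 3*4 = 12 chips; eligible A, B, E, F
Layer 42-80: 39 each from B, E, F = 39*3 = 117 chips; eligible B, E, F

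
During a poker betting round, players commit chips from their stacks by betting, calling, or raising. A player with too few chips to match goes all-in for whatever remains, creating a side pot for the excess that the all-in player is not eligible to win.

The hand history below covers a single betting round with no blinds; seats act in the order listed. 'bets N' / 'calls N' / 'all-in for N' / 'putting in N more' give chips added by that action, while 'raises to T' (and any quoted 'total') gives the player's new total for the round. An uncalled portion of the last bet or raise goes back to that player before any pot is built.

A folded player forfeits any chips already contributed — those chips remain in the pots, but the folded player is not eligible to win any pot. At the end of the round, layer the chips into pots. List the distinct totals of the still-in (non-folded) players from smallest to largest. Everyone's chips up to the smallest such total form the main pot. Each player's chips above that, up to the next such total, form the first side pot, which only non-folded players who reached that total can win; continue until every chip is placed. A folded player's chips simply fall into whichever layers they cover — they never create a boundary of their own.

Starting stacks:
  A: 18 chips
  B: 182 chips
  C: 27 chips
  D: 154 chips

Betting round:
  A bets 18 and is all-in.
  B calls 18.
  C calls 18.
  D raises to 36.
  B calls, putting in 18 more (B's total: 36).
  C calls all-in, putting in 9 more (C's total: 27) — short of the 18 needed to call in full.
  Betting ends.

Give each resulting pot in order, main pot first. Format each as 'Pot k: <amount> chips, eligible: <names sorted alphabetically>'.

Pot 1: 72 chips, eligible: A, B, C, D
Pot 2: 27 chips, eligible: B, C, D
Pot 3: 18 chips, eligible: B, D

Derivation:
Contributions: A=18, B=36, C=27, D=36
Pot levels (distinct totals of non-folded players): 18, 27, 36
Layer 1-18: 18 each from A, B, C, D = 18*4 = 72 chips; eligible A, B, C, D
Layer 19-27: 9 each from B, C, D = 9*3 = 27 chips; eligible B, C, D
Layer 28-36: 9 each from B, D = 9*2 = 18 chips; eligible B, D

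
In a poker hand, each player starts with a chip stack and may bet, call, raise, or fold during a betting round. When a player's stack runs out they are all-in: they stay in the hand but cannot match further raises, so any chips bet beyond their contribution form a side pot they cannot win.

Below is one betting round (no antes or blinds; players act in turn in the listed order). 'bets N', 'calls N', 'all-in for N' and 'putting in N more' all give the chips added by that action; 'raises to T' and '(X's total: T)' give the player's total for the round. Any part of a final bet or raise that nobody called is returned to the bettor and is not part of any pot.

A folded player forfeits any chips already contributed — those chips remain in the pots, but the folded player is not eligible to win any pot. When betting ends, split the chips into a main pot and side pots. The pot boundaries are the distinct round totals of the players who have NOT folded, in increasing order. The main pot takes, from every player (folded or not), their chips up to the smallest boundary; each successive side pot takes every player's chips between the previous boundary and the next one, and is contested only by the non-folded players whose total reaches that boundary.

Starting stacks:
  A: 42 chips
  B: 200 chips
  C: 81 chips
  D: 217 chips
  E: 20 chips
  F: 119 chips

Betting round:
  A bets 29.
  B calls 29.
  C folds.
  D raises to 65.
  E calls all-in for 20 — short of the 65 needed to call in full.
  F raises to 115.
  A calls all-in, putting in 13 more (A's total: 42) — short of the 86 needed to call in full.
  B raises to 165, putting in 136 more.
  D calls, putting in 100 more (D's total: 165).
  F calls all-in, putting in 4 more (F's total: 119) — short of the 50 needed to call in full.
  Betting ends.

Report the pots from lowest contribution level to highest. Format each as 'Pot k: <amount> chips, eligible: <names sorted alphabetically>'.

Contributions: A=42, B=165, D=165, E=20, F=119
Folded: C
Pot levels (distinct totals of non-folded players): 20, 42, 119, 165
Layer 1-20: 20 each from A, B, D, E, F = 20*5 = 100 chips; eligible A, B, D, E, F
Layer 21-42: 22 each from A, B, D, F = 22*4 = 88 chips; eligible A, B, D, F
Layer 43-119: 77 each from B, D, F = 77*3 = 231 chips; eligible B, D, F
Layer 120-165: 46 each from B, D = 46*2 = 92 chips; eligible B, D

Pot 1: 100 chips, eligible: A, B, D, E, F
Pot 2: 88 chips, eligible: A, B, D, F
Pot 3: 231 chips, eligible: B, D, F
Pot 4: 92 chips, eligible: B, D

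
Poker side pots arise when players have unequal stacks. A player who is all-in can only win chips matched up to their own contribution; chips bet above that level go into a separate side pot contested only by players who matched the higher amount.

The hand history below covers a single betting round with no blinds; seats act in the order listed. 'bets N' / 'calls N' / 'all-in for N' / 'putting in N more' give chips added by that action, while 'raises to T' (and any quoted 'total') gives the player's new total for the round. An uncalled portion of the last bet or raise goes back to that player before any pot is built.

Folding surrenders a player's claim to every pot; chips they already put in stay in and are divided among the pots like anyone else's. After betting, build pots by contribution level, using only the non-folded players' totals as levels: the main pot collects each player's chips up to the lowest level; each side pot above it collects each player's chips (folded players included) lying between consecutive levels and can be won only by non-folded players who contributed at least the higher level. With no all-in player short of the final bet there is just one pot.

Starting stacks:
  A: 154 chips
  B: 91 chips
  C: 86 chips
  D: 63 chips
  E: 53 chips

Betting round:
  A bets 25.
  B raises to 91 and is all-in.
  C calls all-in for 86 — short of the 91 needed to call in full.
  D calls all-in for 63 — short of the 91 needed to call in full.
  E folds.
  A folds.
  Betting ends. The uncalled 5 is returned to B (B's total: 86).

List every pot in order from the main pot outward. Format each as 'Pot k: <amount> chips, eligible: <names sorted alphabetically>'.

Pot 1: 214 chips, eligible: B, C, D
Pot 2: 46 chips, eligible: B, C

Derivation:
Contributions (after 5 returned to B): A=25, B=86, C=86, D=63
Folded: A, E
Pot levels (distinct totals of non-folded players): 63, 86
Layer 1-63: A 25 + B 63 + C 63 + D 63 = 214 chips; eligible B, C, D
Layer 64-86: 23 each from B, C = 23*2 = 46 chips; eligible B, C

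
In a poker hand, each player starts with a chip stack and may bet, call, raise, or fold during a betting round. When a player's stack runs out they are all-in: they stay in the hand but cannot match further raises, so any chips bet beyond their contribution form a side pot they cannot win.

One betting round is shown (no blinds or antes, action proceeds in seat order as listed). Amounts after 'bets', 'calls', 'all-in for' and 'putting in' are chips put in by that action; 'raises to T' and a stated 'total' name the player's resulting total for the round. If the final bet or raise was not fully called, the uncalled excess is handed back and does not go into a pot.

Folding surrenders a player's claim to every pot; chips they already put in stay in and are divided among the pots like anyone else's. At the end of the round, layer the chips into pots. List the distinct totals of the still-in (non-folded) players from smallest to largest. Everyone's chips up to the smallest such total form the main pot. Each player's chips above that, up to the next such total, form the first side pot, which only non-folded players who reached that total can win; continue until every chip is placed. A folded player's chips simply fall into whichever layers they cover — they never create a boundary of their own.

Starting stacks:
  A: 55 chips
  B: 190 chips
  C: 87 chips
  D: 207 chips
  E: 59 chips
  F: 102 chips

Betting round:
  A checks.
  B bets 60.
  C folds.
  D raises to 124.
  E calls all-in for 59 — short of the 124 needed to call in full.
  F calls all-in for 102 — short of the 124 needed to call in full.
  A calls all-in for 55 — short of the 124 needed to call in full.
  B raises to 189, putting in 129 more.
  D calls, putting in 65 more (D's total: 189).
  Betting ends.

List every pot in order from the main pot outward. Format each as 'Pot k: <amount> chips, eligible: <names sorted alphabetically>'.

Pot 1: 275 chips, eligible: A, B, D, E, F
Pot 2: 16 chips, eligible: B, D, E, F
Pot 3: 129 chips, eligible: B, D, F
Pot 4: 174 chips, eligible: B, D

Derivation:
Contributions: A=55, B=189, D=189, E=59, F=102
Folded: C
Pot levels (distinct totals of non-folded players): 55, 59, 102, 189
Layer 1-55: 55 each from A, B, D, E, F = 55*5 = 275 chips; eligible A, B, D, E, F
Layer 56-59: 4 each from B, D, E, F = 4*4 = 16 chips; eligible B, D, E, F
Layer 60-102: 43 each from B, D, F = 43*3 = 129 chips; eligible B, D, F
Layer 103-189: 87 each from B, D = 87*2 = 174 chips; eligible B, D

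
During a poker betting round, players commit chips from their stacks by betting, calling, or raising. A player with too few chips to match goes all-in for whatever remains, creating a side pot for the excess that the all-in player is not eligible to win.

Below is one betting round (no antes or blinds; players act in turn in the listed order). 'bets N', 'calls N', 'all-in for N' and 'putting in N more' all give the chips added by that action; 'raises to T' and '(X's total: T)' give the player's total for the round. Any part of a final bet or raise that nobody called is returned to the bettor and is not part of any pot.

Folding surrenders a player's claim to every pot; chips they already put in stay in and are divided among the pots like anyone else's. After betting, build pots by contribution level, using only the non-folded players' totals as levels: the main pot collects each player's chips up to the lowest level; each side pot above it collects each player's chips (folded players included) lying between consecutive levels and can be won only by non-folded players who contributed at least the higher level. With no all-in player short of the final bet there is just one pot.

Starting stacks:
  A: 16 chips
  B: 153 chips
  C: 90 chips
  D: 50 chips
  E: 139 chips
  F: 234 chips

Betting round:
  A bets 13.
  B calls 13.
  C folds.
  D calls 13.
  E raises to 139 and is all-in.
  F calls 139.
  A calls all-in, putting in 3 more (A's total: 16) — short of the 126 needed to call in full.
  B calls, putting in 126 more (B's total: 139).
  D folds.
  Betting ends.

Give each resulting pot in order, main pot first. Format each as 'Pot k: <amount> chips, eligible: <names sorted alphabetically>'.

Pot 1: 77 chips, eligible: A, B, E, F
Pot 2: 369 chips, eligible: B, E, F

Derivation:
Contributions: A=16, B=139, D=13, E=139, F=139
Folded: C, D
Pot levels (distinct totals of non-folded players): 16, 139
Layer 1-16: A 16 + B 16 + D 13 + E 16 + F 16 = 77 chips; eligible A, B, E, F
Layer 17-139: 123 each from B, E, F = 123*3 = 369 chips; eligible B, E, F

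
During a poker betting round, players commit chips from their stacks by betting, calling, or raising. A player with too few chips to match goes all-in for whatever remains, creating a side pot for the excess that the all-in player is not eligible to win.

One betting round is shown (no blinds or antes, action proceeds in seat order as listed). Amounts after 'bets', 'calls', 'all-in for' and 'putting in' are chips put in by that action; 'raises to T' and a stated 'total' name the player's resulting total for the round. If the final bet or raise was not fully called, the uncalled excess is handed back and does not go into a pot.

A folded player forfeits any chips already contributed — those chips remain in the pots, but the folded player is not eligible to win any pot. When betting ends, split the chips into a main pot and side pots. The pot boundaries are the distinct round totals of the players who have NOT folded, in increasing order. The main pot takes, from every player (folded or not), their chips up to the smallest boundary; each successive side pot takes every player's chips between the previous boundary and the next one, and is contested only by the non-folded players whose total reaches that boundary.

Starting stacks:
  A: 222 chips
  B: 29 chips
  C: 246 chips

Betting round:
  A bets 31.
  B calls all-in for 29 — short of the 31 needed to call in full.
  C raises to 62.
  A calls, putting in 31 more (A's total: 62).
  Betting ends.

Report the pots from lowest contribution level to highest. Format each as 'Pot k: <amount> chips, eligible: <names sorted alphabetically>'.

Pot 1: 87 chips, eligible: A, B, C
Pot 2: 66 chips, eligible: A, C

Derivation:
Contributions: A=62, B=29, C=62
Pot levels (distinct totals of non-folded players): 29, 62
Layer 1-29: 29 each from A, B, C = 29*3 = 87 chips; eligible A, B, C
Layer 30-62: 33 each from A, C = 33*2 = 66 chips; eligible A, C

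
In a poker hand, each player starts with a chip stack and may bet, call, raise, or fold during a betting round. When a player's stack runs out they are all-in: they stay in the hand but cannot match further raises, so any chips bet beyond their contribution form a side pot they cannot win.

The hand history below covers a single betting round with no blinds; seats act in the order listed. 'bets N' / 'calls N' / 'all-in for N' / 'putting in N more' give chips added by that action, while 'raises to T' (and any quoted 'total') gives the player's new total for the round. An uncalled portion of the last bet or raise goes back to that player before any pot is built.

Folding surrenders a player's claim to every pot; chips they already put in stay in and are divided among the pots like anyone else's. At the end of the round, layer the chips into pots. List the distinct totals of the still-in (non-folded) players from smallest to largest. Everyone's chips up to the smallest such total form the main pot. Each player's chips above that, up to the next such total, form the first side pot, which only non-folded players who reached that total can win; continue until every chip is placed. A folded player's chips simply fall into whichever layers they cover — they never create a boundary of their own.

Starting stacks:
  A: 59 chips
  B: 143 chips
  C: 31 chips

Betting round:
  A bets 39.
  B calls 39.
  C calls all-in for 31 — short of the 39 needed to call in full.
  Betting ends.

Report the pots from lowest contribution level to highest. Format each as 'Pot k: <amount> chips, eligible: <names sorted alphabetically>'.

Contributions: A=39, B=39, C=31
Pot levels (distinct totals of non-folded players): 31, 39
Layer 1-31: 31 each from A, B, C = 31*3 = 93 chips; eligible A, B, C
Layer 32-39: 8 each from A, B = 8*2 = 16 chips; eligible A, B

Pot 1: 93 chips, eligible: A, B, C
Pot 2: 16 chips, eligible: A, B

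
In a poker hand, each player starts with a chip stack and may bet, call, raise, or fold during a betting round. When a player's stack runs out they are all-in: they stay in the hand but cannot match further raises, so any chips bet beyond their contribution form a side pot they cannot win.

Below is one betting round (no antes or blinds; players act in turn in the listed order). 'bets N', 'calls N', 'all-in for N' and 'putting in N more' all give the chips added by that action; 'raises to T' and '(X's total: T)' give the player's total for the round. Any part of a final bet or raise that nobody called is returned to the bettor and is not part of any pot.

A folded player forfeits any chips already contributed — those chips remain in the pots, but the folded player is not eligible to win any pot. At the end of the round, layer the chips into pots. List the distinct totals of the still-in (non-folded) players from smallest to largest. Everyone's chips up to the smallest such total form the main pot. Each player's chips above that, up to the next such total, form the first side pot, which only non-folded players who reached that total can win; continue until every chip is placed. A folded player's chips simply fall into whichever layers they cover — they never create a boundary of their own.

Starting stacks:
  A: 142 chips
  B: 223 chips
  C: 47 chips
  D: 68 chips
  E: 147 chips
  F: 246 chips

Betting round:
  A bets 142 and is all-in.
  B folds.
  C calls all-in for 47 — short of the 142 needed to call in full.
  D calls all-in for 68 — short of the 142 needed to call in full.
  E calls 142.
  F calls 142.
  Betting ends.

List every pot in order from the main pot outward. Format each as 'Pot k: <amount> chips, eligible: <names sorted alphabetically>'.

Pot 1: 235 chips, eligible: A, C, D, E, F
Pot 2: 84 chips, eligible: A, D, E, F
Pot 3: 222 chips, eligible: A, E, F

Derivation:
Contributions: A=142, C=47, D=68, E=142, F=142
Folded: B
Pot levels (distinct totals of non-folded players): 47, 68, 142
Layer 1-47: 47 each from A, C, D, E, F = 47*5 = 235 chips; eligible A, C, D, E, F
Layer 48-68: 21 each from A, D, E, F = 21*4 = 84 chips; eligible A, D, E, F
Layer 69-142: 74 each from A, E, F = 74*3 = 222 chips; eligible A, E, F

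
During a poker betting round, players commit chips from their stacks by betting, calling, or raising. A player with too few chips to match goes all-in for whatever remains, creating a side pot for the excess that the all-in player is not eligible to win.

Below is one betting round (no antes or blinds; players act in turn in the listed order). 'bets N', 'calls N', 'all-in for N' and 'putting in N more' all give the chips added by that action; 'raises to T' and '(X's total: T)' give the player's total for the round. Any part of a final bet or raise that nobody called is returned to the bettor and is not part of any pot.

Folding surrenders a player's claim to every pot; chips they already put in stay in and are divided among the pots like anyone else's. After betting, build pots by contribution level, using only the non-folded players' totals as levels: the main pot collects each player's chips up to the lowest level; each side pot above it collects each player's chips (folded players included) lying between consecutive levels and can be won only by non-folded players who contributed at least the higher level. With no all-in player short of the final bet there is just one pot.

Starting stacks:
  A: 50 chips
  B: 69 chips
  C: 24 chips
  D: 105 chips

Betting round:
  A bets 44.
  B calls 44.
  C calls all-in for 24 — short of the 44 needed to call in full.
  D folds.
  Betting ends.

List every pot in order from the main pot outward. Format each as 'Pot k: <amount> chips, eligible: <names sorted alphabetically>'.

Pot 1: 72 chips, eligible: A, B, C
Pot 2: 40 chips, eligible: A, B

Derivation:
Contributions: A=44, B=44, C=24
Folded: D
Pot levels (distinct totals of non-folded players): 24, 44
Layer 1-24: 24 each from A, B, C = 24*3 = 72 chips; eligible A, B, C
Layer 25-44: 20 each from A, B = 20*2 = 40 chips; eligible A, B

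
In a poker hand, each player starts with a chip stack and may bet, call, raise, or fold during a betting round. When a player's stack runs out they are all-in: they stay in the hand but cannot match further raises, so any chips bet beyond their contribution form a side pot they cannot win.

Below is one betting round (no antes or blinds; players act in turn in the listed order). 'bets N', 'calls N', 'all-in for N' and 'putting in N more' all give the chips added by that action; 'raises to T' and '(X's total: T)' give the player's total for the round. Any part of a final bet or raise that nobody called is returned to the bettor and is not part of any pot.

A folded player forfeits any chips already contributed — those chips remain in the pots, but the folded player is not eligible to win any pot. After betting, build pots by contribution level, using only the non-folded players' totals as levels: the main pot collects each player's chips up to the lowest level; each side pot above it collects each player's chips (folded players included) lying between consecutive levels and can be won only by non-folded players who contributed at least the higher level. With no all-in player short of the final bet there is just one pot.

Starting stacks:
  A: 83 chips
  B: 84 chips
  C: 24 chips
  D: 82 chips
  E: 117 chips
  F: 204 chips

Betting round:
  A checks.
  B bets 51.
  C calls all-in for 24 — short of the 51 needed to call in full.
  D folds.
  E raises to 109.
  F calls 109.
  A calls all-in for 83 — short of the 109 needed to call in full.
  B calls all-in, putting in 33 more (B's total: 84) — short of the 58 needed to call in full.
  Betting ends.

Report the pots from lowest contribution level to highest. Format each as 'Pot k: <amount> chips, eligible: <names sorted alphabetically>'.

Contributions: A=83, B=84, C=24, E=109, F=109
Folded: D
Pot levels (distinct totals of non-folded players): 24, 83, 84, 109
Layer 1-24: 24 each from A, B, C, E, F = 24*5 = 120 chips; eligible A, B, C, E, F
Layer 25-83: 59 each from A, B, E, F = 59*4 = 236 chips; eligible A, B, E, F
Layer 84-84: 1 each from B, E, F = 1*3 = 3 chips; eligible B, E, F
Layer 85-109: 25 each from E, F = 25*2 = 50 chips; eligible E, F

Pot 1: 120 chips, eligible: A, B, C, E, F
Pot 2: 236 chips, eligible: A, B, E, F
Pot 3: 3 chips, eligible: B, E, F
Pot 4: 50 chips, eligible: E, F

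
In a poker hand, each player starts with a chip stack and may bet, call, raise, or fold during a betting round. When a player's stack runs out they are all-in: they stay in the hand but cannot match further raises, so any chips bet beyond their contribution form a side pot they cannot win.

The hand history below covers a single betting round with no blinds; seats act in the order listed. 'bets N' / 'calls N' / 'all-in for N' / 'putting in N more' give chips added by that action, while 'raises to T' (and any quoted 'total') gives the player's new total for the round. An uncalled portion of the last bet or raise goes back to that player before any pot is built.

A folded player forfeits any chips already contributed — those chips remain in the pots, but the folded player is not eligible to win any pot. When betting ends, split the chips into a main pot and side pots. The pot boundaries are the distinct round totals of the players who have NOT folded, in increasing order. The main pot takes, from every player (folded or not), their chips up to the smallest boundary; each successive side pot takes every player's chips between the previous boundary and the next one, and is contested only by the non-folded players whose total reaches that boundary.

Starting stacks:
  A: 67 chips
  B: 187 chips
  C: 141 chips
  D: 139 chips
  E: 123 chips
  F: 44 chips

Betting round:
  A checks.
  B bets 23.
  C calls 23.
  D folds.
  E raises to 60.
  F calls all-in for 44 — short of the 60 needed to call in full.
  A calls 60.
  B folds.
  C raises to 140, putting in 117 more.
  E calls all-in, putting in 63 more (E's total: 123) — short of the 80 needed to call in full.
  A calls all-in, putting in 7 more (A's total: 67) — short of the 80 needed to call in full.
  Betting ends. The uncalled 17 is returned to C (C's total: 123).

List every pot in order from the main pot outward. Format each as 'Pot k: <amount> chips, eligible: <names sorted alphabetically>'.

Pot 1: 199 chips, eligible: A, C, E, F
Pot 2: 69 chips, eligible: A, C, E
Pot 3: 112 chips, eligible: C, E

Derivation:
Contributions (after 17 returned to C): A=67, B=23, C=123, E=123, F=44
Folded: B, D
Pot levels (distinct totals of non-folded players): 44, 67, 123
Layer 1-44: A 44 + B 23 + C 44 + E 44 + F 44 = 199 chips; eligible A, C, E, F
Layer 45-67: 23 each from A, C, E = 23*3 = 69 chips; eligible A, C, E
Layer 68-123: 56 each from C, E = 56*2 = 112 chips; eligible C, E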